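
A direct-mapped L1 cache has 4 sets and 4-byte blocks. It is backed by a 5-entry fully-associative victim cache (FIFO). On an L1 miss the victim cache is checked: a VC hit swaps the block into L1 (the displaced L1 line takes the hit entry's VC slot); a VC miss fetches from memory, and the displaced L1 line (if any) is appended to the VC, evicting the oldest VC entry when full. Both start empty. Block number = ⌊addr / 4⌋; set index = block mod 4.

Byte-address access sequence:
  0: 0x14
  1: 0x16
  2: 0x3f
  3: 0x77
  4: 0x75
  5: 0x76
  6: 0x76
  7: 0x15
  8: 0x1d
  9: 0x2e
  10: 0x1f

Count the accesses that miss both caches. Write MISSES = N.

MISSES = 5

#0 0x14→b5/s1 MISS; vc=[]
#1 0x16→b5/s1 L1-HIT; vc=[]
#2 0x3f→b15/s3 MISS; vc=[]
#3 0x77→b29/s1 MISS; vc=[5]
#4 0x75→b29/s1 L1-HIT; vc=[5]
#5 0x76→b29/s1 L1-HIT; vc=[5]
#6 0x76→b29/s1 L1-HIT; vc=[5]
#7 0x15→b5/s1 VC-HIT; vc=[29]
#8 0x1d→b7/s3 MISS; vc=[29,15]
#9 0x2e→b11/s3 MISS; vc=[29,15,7]
#10 0x1f→b7/s3 VC-HIT; vc=[29,15,11]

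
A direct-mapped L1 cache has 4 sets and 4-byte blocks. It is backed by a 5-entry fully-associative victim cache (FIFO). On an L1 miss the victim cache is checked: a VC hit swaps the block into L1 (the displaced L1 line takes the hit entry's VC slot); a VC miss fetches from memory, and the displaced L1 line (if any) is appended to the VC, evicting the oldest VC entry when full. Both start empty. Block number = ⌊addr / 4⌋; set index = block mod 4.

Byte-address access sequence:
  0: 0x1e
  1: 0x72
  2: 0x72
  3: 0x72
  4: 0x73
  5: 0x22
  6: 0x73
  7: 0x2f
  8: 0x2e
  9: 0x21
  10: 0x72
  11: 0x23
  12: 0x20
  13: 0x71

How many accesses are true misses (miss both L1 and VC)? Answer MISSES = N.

  [0] addr=0x1e blk=7 s=3: MISS | VC []
  [1] addr=0x72 blk=28 s=0: MISS | VC []
  [2] addr=0x72 blk=28 s=0: L1-HIT | VC []
  [3] addr=0x72 blk=28 s=0: L1-HIT | VC []
  [4] addr=0x73 blk=28 s=0: L1-HIT | VC []
  [5] addr=0x22 blk=8 s=0: MISS | VC [28]
  [6] addr=0x73 blk=28 s=0: VC-HIT | VC [8]
  [7] addr=0x2f blk=11 s=3: MISS | VC [8, 7]
  [8] addr=0x2e blk=11 s=3: L1-HIT | VC [8, 7]
  [9] addr=0x21 blk=8 s=0: VC-HIT | VC [28, 7]
  [10] addr=0x72 blk=28 s=0: VC-HIT | VC [8, 7]
  [11] addr=0x23 blk=8 s=0: VC-HIT | VC [28, 7]
  [12] addr=0x20 blk=8 s=0: L1-HIT | VC [28, 7]
  [13] addr=0x71 blk=28 s=0: VC-HIT | VC [8, 7]

MISSES = 4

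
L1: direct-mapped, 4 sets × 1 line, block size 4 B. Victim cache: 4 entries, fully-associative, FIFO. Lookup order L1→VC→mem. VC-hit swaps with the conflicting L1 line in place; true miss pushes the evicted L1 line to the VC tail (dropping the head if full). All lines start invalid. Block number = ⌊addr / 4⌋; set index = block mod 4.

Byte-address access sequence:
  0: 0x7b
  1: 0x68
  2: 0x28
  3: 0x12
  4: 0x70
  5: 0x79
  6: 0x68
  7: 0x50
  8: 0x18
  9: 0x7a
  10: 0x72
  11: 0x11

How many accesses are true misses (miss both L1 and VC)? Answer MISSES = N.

MISSES = 7

  [0] addr=0x7b blk=30 s=2: MISS | VC []
  [1] addr=0x68 blk=26 s=2: MISS | VC [30]
  [2] addr=0x28 blk=10 s=2: MISS | VC [30, 26]
  [3] addr=0x12 blk=4 s=0: MISS | VC [30, 26]
  [4] addr=0x70 blk=28 s=0: MISS | VC [30, 26, 4]
  [5] addr=0x79 blk=30 s=2: VC-HIT | VC [10, 26, 4]
  [6] addr=0x68 blk=26 s=2: VC-HIT | VC [10, 30, 4]
  [7] addr=0x50 blk=20 s=0: MISS | VC [10, 30, 4, 28]
  [8] addr=0x18 blk=6 s=2: MISS | VC [30, 4, 28, 26]
  [9] addr=0x7a blk=30 s=2: VC-HIT | VC [6, 4, 28, 26]
  [10] addr=0x72 blk=28 s=0: VC-HIT | VC [6, 4, 20, 26]
  [11] addr=0x11 blk=4 s=0: VC-HIT | VC [6, 28, 20, 26]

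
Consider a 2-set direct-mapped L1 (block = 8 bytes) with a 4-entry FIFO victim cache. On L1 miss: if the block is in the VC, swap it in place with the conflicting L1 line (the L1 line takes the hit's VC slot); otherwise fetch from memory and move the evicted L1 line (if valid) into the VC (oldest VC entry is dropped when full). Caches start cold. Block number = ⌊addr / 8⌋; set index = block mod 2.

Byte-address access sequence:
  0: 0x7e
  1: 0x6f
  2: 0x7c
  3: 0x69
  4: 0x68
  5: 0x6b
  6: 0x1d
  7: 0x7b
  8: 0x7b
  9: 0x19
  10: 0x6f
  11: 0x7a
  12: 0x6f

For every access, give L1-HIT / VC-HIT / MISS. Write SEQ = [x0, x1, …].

#0 0x7e→b15/s1 MISS; vc=[]
#1 0x6f→b13/s1 MISS; vc=[15]
#2 0x7c→b15/s1 VC-HIT; vc=[13]
#3 0x69→b13/s1 VC-HIT; vc=[15]
#4 0x68→b13/s1 L1-HIT; vc=[15]
#5 0x6b→b13/s1 L1-HIT; vc=[15]
#6 0x1d→b3/s1 MISS; vc=[15,13]
#7 0x7b→b15/s1 VC-HIT; vc=[3,13]
#8 0x7b→b15/s1 L1-HIT; vc=[3,13]
#9 0x19→b3/s1 VC-HIT; vc=[15,13]
#10 0x6f→b13/s1 VC-HIT; vc=[15,3]
#11 0x7a→b15/s1 VC-HIT; vc=[13,3]
#12 0x6f→b13/s1 VC-HIT; vc=[15,3]

SEQ = [MISS, MISS, VC-HIT, VC-HIT, L1-HIT, L1-HIT, MISS, VC-HIT, L1-HIT, VC-HIT, VC-HIT, VC-HIT, VC-HIT]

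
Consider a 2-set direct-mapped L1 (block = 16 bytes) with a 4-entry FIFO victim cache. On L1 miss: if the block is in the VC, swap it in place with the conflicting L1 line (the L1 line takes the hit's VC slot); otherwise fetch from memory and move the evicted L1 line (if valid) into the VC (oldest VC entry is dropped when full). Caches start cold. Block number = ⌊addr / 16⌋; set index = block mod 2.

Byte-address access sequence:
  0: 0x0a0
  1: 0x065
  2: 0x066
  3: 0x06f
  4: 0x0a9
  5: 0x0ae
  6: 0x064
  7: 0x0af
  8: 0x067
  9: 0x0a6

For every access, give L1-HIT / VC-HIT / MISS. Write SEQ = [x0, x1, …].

  [0] addr=0xa0 blk=10 s=0: MISS | VC []
  [1] addr=0x65 blk=6 s=0: MISS | VC [10]
  [2] addr=0x66 blk=6 s=0: L1-HIT | VC [10]
  [3] addr=0x6f blk=6 s=0: L1-HIT | VC [10]
  [4] addr=0xa9 blk=10 s=0: VC-HIT | VC [6]
  [5] addr=0xae blk=10 s=0: L1-HIT | VC [6]
  [6] addr=0x64 blk=6 s=0: VC-HIT | VC [10]
  [7] addr=0xaf blk=10 s=0: VC-HIT | VC [6]
  [8] addr=0x67 blk=6 s=0: VC-HIT | VC [10]
  [9] addr=0xa6 blk=10 s=0: VC-HIT | VC [6]

SEQ = [MISS, MISS, L1-HIT, L1-HIT, VC-HIT, L1-HIT, VC-HIT, VC-HIT, VC-HIT, VC-HIT]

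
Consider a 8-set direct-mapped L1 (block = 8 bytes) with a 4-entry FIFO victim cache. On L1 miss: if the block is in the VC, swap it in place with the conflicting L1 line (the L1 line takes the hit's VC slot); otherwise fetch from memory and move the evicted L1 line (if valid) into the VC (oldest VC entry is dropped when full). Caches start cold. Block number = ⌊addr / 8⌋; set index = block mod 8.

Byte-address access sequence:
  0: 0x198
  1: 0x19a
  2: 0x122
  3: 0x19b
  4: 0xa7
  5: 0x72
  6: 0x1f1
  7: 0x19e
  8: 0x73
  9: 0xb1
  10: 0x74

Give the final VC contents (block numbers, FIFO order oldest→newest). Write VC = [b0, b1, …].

VC = [36, 62, 22]

  [0] addr=0x198 blk=51 s=3: MISS | VC []
  [1] addr=0x19a blk=51 s=3: L1-HIT | VC []
  [2] addr=0x122 blk=36 s=4: MISS | VC []
  [3] addr=0x19b blk=51 s=3: L1-HIT | VC []
  [4] addr=0xa7 blk=20 s=4: MISS | VC [36]
  [5] addr=0x72 blk=14 s=6: MISS | VC [36]
  [6] addr=0x1f1 blk=62 s=6: MISS | VC [36, 14]
  [7] addr=0x19e blk=51 s=3: L1-HIT | VC [36, 14]
  [8] addr=0x73 blk=14 s=6: VC-HIT | VC [36, 62]
  [9] addr=0xb1 blk=22 s=6: MISS | VC [36, 62, 14]
  [10] addr=0x74 blk=14 s=6: VC-HIT | VC [36, 62, 22]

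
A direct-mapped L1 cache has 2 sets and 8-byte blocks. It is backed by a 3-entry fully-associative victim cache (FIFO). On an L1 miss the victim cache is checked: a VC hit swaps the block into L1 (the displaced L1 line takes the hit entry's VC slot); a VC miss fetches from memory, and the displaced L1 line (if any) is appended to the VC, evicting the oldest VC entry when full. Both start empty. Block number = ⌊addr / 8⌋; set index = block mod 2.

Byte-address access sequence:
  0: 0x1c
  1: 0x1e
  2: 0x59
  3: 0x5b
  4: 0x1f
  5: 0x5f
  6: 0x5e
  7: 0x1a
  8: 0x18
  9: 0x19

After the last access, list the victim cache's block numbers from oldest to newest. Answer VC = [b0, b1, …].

VC = [11]

  [0] addr=0x1c blk=3 s=1: MISS | VC []
  [1] addr=0x1e blk=3 s=1: L1-HIT | VC []
  [2] addr=0x59 blk=11 s=1: MISS | VC [3]
  [3] addr=0x5b blk=11 s=1: L1-HIT | VC [3]
  [4] addr=0x1f blk=3 s=1: VC-HIT | VC [11]
  [5] addr=0x5f blk=11 s=1: VC-HIT | VC [3]
  [6] addr=0x5e blk=11 s=1: L1-HIT | VC [3]
  [7] addr=0x1a blk=3 s=1: VC-HIT | VC [11]
  [8] addr=0x18 blk=3 s=1: L1-HIT | VC [11]
  [9] addr=0x19 blk=3 s=1: L1-HIT | VC [11]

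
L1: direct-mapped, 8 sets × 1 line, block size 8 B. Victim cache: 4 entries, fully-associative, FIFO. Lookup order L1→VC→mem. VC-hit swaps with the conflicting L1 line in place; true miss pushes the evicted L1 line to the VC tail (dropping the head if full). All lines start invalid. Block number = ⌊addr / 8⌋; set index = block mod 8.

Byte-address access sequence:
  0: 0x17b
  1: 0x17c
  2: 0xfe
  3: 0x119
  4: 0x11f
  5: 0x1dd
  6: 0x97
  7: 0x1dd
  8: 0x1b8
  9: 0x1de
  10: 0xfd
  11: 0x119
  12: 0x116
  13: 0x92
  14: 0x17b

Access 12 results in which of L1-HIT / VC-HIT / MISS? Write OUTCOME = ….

0: 0x17b (blk 47, set 7) → MISS  vc=[]
1: 0x17c (blk 47, set 7) → L1-HIT  vc=[]
2: 0xfe (blk 31, set 7) → MISS  vc=[47]
3: 0x119 (blk 35, set 3) → MISS  vc=[47]
4: 0x11f (blk 35, set 3) → L1-HIT  vc=[47]
5: 0x1dd (blk 59, set 3) → MISS  vc=[47, 35]
6: 0x97 (blk 18, set 2) → MISS  vc=[47, 35]
7: 0x1dd (blk 59, set 3) → L1-HIT  vc=[47, 35]
8: 0x1b8 (blk 55, set 7) → MISS  vc=[47, 35, 31]
9: 0x1de (blk 59, set 3) → L1-HIT  vc=[47, 35, 31]
10: 0xfd (blk 31, set 7) → VC-HIT  vc=[47, 35, 55]
11: 0x119 (blk 35, set 3) → VC-HIT  vc=[47, 59, 55]
12: 0x116 (blk 34, set 2) → MISS  vc=[47, 59, 55, 18]
13: 0x92 (blk 18, set 2) → VC-HIT  vc=[47, 59, 55, 34]
14: 0x17b (blk 47, set 7) → VC-HIT  vc=[31, 59, 55, 34]

OUTCOME = MISS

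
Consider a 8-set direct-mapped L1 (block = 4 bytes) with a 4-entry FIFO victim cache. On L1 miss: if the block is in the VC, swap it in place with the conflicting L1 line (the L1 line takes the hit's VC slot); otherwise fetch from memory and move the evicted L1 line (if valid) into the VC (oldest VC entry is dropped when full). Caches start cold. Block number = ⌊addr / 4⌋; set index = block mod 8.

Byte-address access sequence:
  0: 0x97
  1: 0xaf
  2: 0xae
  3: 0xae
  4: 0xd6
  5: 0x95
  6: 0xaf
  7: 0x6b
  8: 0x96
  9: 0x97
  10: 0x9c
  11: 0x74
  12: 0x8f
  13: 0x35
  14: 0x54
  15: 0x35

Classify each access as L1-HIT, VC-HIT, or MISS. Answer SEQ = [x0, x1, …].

  [0] addr=0x97 blk=37 s=5: MISS | VC []
  [1] addr=0xaf blk=43 s=3: MISS | VC []
  [2] addr=0xae blk=43 s=3: L1-HIT | VC []
  [3] addr=0xae blk=43 s=3: L1-HIT | VC []
  [4] addr=0xd6 blk=53 s=5: MISS | VC [37]
  [5] addr=0x95 blk=37 s=5: VC-HIT | VC [53]
  [6] addr=0xaf blk=43 s=3: L1-HIT | VC [53]
  [7] addr=0x6b blk=26 s=2: MISS | VC [53]
  [8] addr=0x96 blk=37 s=5: L1-HIT | VC [53]
  [9] addr=0x97 blk=37 s=5: L1-HIT | VC [53]
  [10] addr=0x9c blk=39 s=7: MISS | VC [53]
  [11] addr=0x74 blk=29 s=5: MISS | VC [53, 37]
  [12] addr=0x8f blk=35 s=3: MISS | VC [53, 37, 43]
  [13] addr=0x35 blk=13 s=5: MISS | VC [53, 37, 43, 29]
  [14] addr=0x54 blk=21 s=5: MISS | VC [37, 43, 29, 13]
  [15] addr=0x35 blk=13 s=5: VC-HIT | VC [37, 43, 29, 21]

SEQ = [MISS, MISS, L1-HIT, L1-HIT, MISS, VC-HIT, L1-HIT, MISS, L1-HIT, L1-HIT, MISS, MISS, MISS, MISS, MISS, VC-HIT]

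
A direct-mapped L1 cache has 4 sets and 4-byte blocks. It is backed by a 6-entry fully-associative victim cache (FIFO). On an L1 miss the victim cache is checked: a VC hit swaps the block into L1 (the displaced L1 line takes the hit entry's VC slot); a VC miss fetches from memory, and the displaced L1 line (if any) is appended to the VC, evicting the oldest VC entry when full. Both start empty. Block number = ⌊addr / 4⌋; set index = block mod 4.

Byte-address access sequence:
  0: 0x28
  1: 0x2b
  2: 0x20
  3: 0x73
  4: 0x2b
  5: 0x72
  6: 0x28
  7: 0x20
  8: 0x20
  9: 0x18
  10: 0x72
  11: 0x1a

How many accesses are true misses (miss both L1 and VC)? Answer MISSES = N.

0: 0x28 (blk 10, set 2) → MISS  vc=[]
1: 0x2b (blk 10, set 2) → L1-HIT  vc=[]
2: 0x20 (blk 8, set 0) → MISS  vc=[]
3: 0x73 (blk 28, set 0) → MISS  vc=[8]
4: 0x2b (blk 10, set 2) → L1-HIT  vc=[8]
5: 0x72 (blk 28, set 0) → L1-HIT  vc=[8]
6: 0x28 (blk 10, set 2) → L1-HIT  vc=[8]
7: 0x20 (blk 8, set 0) → VC-HIT  vc=[28]
8: 0x20 (blk 8, set 0) → L1-HIT  vc=[28]
9: 0x18 (blk 6, set 2) → MISS  vc=[28, 10]
10: 0x72 (blk 28, set 0) → VC-HIT  vc=[8, 10]
11: 0x1a (blk 6, set 2) → L1-HIT  vc=[8, 10]

MISSES = 4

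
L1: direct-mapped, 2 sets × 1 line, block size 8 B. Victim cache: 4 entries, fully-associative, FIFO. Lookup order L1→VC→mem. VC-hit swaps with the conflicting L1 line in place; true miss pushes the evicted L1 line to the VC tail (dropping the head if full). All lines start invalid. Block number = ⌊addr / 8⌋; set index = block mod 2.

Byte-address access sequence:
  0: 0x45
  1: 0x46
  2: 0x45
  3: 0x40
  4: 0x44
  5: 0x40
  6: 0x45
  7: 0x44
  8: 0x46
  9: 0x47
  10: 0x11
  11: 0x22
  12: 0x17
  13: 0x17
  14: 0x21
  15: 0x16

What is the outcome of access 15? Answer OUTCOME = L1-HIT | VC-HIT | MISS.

  [0] addr=0x45 blk=8 s=0: MISS | VC []
  [1] addr=0x46 blk=8 s=0: L1-HIT | VC []
  [2] addr=0x45 blk=8 s=0: L1-HIT | VC []
  [3] addr=0x40 blk=8 s=0: L1-HIT | VC []
  [4] addr=0x44 blk=8 s=0: L1-HIT | VC []
  [5] addr=0x40 blk=8 s=0: L1-HIT | VC []
  [6] addr=0x45 blk=8 s=0: L1-HIT | VC []
  [7] addr=0x44 blk=8 s=0: L1-HIT | VC []
  [8] addr=0x46 blk=8 s=0: L1-HIT | VC []
  [9] addr=0x47 blk=8 s=0: L1-HIT | VC []
  [10] addr=0x11 blk=2 s=0: MISS | VC [8]
  [11] addr=0x22 blk=4 s=0: MISS | VC [8, 2]
  [12] addr=0x17 blk=2 s=0: VC-HIT | VC [8, 4]
  [13] addr=0x17 blk=2 s=0: L1-HIT | VC [8, 4]
  [14] addr=0x21 blk=4 s=0: VC-HIT | VC [8, 2]
  [15] addr=0x16 blk=2 s=0: VC-HIT | VC [8, 4]

OUTCOME = VC-HIT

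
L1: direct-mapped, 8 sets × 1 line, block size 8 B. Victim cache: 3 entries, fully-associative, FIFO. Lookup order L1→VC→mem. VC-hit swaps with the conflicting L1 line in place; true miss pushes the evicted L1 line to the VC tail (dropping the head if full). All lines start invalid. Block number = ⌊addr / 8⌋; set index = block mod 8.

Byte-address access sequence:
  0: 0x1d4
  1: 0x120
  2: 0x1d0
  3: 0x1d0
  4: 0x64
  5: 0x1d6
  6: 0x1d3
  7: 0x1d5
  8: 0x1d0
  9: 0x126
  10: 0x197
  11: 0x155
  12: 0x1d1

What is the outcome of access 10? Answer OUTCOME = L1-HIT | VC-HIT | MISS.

  [0] addr=0x1d4 blk=58 s=2: MISS | VC []
  [1] addr=0x120 blk=36 s=4: MISS | VC []
  [2] addr=0x1d0 blk=58 s=2: L1-HIT | VC []
  [3] addr=0x1d0 blk=58 s=2: L1-HIT | VC []
  [4] addr=0x64 blk=12 s=4: MISS | VC [36]
  [5] addr=0x1d6 blk=58 s=2: L1-HIT | VC [36]
  [6] addr=0x1d3 blk=58 s=2: L1-HIT | VC [36]
  [7] addr=0x1d5 blk=58 s=2: L1-HIT | VC [36]
  [8] addr=0x1d0 blk=58 s=2: L1-HIT | VC [36]
  [9] addr=0x126 blk=36 s=4: VC-HIT | VC [12]
  [10] addr=0x197 blk=50 s=2: MISS | VC [12, 58]
  [11] addr=0x155 blk=42 s=2: MISS | VC [12, 58, 50]
  [12] addr=0x1d1 blk=58 s=2: VC-HIT | VC [12, 42, 50]

OUTCOME = MISS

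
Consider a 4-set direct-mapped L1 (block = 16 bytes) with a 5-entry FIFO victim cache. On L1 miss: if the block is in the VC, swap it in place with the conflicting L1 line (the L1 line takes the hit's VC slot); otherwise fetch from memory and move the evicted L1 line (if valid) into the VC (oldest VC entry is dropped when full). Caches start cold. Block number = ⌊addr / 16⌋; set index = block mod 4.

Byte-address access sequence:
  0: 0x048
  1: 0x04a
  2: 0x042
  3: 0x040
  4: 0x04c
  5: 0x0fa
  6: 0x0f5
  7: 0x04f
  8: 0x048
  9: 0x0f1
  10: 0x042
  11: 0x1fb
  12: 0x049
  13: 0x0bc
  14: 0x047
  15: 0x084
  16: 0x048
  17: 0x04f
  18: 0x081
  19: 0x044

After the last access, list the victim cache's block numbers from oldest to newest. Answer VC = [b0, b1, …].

VC = [15, 31, 8]

#0 0x48→b4/s0 MISS; vc=[]
#1 0x4a→b4/s0 L1-HIT; vc=[]
#2 0x42→b4/s0 L1-HIT; vc=[]
#3 0x40→b4/s0 L1-HIT; vc=[]
#4 0x4c→b4/s0 L1-HIT; vc=[]
#5 0xfa→b15/s3 MISS; vc=[]
#6 0xf5→b15/s3 L1-HIT; vc=[]
#7 0x4f→b4/s0 L1-HIT; vc=[]
#8 0x48→b4/s0 L1-HIT; vc=[]
#9 0xf1→b15/s3 L1-HIT; vc=[]
#10 0x42→b4/s0 L1-HIT; vc=[]
#11 0x1fb→b31/s3 MISS; vc=[15]
#12 0x49→b4/s0 L1-HIT; vc=[15]
#13 0xbc→b11/s3 MISS; vc=[15,31]
#14 0x47→b4/s0 L1-HIT; vc=[15,31]
#15 0x84→b8/s0 MISS; vc=[15,31,4]
#16 0x48→b4/s0 VC-HIT; vc=[15,31,8]
#17 0x4f→b4/s0 L1-HIT; vc=[15,31,8]
#18 0x81→b8/s0 VC-HIT; vc=[15,31,4]
#19 0x44→b4/s0 VC-HIT; vc=[15,31,8]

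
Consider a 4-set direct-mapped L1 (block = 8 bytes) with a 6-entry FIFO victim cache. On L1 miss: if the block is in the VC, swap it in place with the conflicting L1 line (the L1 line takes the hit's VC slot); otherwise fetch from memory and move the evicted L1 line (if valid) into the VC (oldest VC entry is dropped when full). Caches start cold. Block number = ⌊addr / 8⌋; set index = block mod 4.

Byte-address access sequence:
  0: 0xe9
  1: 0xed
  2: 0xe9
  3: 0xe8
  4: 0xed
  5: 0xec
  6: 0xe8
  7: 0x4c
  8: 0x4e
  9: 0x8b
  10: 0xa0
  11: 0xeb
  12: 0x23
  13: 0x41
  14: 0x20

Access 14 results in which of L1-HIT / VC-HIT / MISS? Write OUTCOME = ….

#0 0xe9→b29/s1 MISS; vc=[]
#1 0xed→b29/s1 L1-HIT; vc=[]
#2 0xe9→b29/s1 L1-HIT; vc=[]
#3 0xe8→b29/s1 L1-HIT; vc=[]
#4 0xed→b29/s1 L1-HIT; vc=[]
#5 0xec→b29/s1 L1-HIT; vc=[]
#6 0xe8→b29/s1 L1-HIT; vc=[]
#7 0x4c→b9/s1 MISS; vc=[29]
#8 0x4e→b9/s1 L1-HIT; vc=[29]
#9 0x8b→b17/s1 MISS; vc=[29,9]
#10 0xa0→b20/s0 MISS; vc=[29,9]
#11 0xeb→b29/s1 VC-HIT; vc=[17,9]
#12 0x23→b4/s0 MISS; vc=[17,9,20]
#13 0x41→b8/s0 MISS; vc=[17,9,20,4]
#14 0x20→b4/s0 VC-HIT; vc=[17,9,20,8]

OUTCOME = VC-HIT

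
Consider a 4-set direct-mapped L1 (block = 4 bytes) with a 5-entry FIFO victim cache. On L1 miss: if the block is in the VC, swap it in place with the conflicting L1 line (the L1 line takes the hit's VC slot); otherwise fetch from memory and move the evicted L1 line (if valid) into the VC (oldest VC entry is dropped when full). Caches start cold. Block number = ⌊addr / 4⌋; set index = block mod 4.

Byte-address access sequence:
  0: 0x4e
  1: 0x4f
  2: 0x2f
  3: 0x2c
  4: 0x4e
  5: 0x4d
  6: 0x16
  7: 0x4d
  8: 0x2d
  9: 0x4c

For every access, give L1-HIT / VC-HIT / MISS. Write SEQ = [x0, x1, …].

SEQ = [MISS, L1-HIT, MISS, L1-HIT, VC-HIT, L1-HIT, MISS, L1-HIT, VC-HIT, VC-HIT]

0: 0x4e (blk 19, set 3) → MISS  vc=[]
1: 0x4f (blk 19, set 3) → L1-HIT  vc=[]
2: 0x2f (blk 11, set 3) → MISS  vc=[19]
3: 0x2c (blk 11, set 3) → L1-HIT  vc=[19]
4: 0x4e (blk 19, set 3) → VC-HIT  vc=[11]
5: 0x4d (blk 19, set 3) → L1-HIT  vc=[11]
6: 0x16 (blk 5, set 1) → MISS  vc=[11]
7: 0x4d (blk 19, set 3) → L1-HIT  vc=[11]
8: 0x2d (blk 11, set 3) → VC-HIT  vc=[19]
9: 0x4c (blk 19, set 3) → VC-HIT  vc=[11]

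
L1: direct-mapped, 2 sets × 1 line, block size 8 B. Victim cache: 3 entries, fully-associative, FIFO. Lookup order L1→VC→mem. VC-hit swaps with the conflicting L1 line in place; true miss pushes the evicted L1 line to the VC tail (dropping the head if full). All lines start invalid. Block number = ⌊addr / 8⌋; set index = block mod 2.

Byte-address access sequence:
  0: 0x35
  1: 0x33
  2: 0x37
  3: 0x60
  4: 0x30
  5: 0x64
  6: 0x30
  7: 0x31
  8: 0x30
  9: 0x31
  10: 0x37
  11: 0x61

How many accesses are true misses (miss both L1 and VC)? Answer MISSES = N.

MISSES = 2

#0 0x35→b6/s0 MISS; vc=[]
#1 0x33→b6/s0 L1-HIT; vc=[]
#2 0x37→b6/s0 L1-HIT; vc=[]
#3 0x60→b12/s0 MISS; vc=[6]
#4 0x30→b6/s0 VC-HIT; vc=[12]
#5 0x64→b12/s0 VC-HIT; vc=[6]
#6 0x30→b6/s0 VC-HIT; vc=[12]
#7 0x31→b6/s0 L1-HIT; vc=[12]
#8 0x30→b6/s0 L1-HIT; vc=[12]
#9 0x31→b6/s0 L1-HIT; vc=[12]
#10 0x37→b6/s0 L1-HIT; vc=[12]
#11 0x61→b12/s0 VC-HIT; vc=[6]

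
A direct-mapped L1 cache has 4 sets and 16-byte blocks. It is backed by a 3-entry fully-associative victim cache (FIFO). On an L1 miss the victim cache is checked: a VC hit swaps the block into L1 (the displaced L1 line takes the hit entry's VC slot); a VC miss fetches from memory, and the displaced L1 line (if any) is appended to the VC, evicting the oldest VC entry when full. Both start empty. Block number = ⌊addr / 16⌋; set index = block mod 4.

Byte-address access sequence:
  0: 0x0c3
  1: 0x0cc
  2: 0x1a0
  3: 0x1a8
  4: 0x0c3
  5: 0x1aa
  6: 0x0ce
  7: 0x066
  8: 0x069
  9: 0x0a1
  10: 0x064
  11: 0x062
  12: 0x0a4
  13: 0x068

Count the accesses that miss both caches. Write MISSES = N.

MISSES = 4

#0 0xc3→b12/s0 MISS; vc=[]
#1 0xcc→b12/s0 L1-HIT; vc=[]
#2 0x1a0→b26/s2 MISS; vc=[]
#3 0x1a8→b26/s2 L1-HIT; vc=[]
#4 0xc3→b12/s0 L1-HIT; vc=[]
#5 0x1aa→b26/s2 L1-HIT; vc=[]
#6 0xce→b12/s0 L1-HIT; vc=[]
#7 0x66→b6/s2 MISS; vc=[26]
#8 0x69→b6/s2 L1-HIT; vc=[26]
#9 0xa1→b10/s2 MISS; vc=[26,6]
#10 0x64→b6/s2 VC-HIT; vc=[26,10]
#11 0x62→b6/s2 L1-HIT; vc=[26,10]
#12 0xa4→b10/s2 VC-HIT; vc=[26,6]
#13 0x68→b6/s2 VC-HIT; vc=[26,10]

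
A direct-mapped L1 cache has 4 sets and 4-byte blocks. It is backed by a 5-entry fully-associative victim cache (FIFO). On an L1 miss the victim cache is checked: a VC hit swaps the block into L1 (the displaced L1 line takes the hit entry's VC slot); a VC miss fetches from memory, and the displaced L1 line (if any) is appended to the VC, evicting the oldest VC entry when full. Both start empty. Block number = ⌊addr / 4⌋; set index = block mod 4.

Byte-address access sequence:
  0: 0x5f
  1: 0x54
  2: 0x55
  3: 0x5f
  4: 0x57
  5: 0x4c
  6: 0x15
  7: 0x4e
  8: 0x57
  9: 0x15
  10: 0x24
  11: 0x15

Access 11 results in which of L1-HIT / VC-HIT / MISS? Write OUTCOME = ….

  [0] addr=0x5f blk=23 s=3: MISS | VC []
  [1] addr=0x54 blk=21 s=1: MISS | VC []
  [2] addr=0x55 blk=21 s=1: L1-HIT | VC []
  [3] addr=0x5f blk=23 s=3: L1-HIT | VC []
  [4] addr=0x57 blk=21 s=1: L1-HIT | VC []
  [5] addr=0x4c blk=19 s=3: MISS | VC [23]
  [6] addr=0x15 blk=5 s=1: MISS | VC [23, 21]
  [7] addr=0x4e blk=19 s=3: L1-HIT | VC [23, 21]
  [8] addr=0x57 blk=21 s=1: VC-HIT | VC [23, 5]
  [9] addr=0x15 blk=5 s=1: VC-HIT | VC [23, 21]
  [10] addr=0x24 blk=9 s=1: MISS | VC [23, 21, 5]
  [11] addr=0x15 blk=5 s=1: VC-HIT | VC [23, 21, 9]

OUTCOME = VC-HIT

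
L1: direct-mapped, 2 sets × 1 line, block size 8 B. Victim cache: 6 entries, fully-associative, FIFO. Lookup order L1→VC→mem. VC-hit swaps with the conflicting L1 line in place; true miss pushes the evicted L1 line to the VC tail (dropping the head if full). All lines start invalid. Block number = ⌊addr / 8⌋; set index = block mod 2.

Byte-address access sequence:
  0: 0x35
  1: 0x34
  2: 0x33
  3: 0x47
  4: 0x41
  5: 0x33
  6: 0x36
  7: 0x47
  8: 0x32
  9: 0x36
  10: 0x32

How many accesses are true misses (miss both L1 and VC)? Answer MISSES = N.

0: 0x35 (blk 6, set 0) → MISS  vc=[]
1: 0x34 (blk 6, set 0) → L1-HIT  vc=[]
2: 0x33 (blk 6, set 0) → L1-HIT  vc=[]
3: 0x47 (blk 8, set 0) → MISS  vc=[6]
4: 0x41 (blk 8, set 0) → L1-HIT  vc=[6]
5: 0x33 (blk 6, set 0) → VC-HIT  vc=[8]
6: 0x36 (blk 6, set 0) → L1-HIT  vc=[8]
7: 0x47 (blk 8, set 0) → VC-HIT  vc=[6]
8: 0x32 (blk 6, set 0) → VC-HIT  vc=[8]
9: 0x36 (blk 6, set 0) → L1-HIT  vc=[8]
10: 0x32 (blk 6, set 0) → L1-HIT  vc=[8]

MISSES = 2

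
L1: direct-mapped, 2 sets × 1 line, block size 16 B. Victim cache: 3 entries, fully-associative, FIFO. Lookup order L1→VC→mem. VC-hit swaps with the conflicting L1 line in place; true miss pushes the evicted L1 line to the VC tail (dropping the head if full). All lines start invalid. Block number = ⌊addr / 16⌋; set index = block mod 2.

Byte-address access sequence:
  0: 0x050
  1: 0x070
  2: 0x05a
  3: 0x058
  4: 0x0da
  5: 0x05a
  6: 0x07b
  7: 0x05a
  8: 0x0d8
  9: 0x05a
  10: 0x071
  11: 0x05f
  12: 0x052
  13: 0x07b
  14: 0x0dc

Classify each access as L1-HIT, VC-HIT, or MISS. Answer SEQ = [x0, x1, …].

SEQ = [MISS, MISS, VC-HIT, L1-HIT, MISS, VC-HIT, VC-HIT, VC-HIT, VC-HIT, VC-HIT, VC-HIT, VC-HIT, L1-HIT, VC-HIT, VC-HIT]

0: 0x50 (blk 5, set 1) → MISS  vc=[]
1: 0x70 (blk 7, set 1) → MISS  vc=[5]
2: 0x5a (blk 5, set 1) → VC-HIT  vc=[7]
3: 0x58 (blk 5, set 1) → L1-HIT  vc=[7]
4: 0xda (blk 13, set 1) → MISS  vc=[7, 5]
5: 0x5a (blk 5, set 1) → VC-HIT  vc=[7, 13]
6: 0x7b (blk 7, set 1) → VC-HIT  vc=[5, 13]
7: 0x5a (blk 5, set 1) → VC-HIT  vc=[7, 13]
8: 0xd8 (blk 13, set 1) → VC-HIT  vc=[7, 5]
9: 0x5a (blk 5, set 1) → VC-HIT  vc=[7, 13]
10: 0x71 (blk 7, set 1) → VC-HIT  vc=[5, 13]
11: 0x5f (blk 5, set 1) → VC-HIT  vc=[7, 13]
12: 0x52 (blk 5, set 1) → L1-HIT  vc=[7, 13]
13: 0x7b (blk 7, set 1) → VC-HIT  vc=[5, 13]
14: 0xdc (blk 13, set 1) → VC-HIT  vc=[5, 7]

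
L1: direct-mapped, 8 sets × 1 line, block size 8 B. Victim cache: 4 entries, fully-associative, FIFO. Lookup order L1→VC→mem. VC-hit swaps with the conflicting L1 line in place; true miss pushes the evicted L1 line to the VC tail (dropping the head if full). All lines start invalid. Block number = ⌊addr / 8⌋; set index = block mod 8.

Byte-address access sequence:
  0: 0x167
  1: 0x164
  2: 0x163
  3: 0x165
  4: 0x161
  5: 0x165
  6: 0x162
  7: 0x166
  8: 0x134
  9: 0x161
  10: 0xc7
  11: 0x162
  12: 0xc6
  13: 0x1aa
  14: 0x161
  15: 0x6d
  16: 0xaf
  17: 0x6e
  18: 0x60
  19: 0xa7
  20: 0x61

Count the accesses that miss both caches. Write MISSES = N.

MISSES = 8

  [0] addr=0x167 blk=44 s=4: MISS | VC []
  [1] addr=0x164 blk=44 s=4: L1-HIT | VC []
  [2] addr=0x163 blk=44 s=4: L1-HIT | VC []
  [3] addr=0x165 blk=44 s=4: L1-HIT | VC []
  [4] addr=0x161 blk=44 s=4: L1-HIT | VC []
  [5] addr=0x165 blk=44 s=4: L1-HIT | VC []
  [6] addr=0x162 blk=44 s=4: L1-HIT | VC []
  [7] addr=0x166 blk=44 s=4: L1-HIT | VC []
  [8] addr=0x134 blk=38 s=6: MISS | VC []
  [9] addr=0x161 blk=44 s=4: L1-HIT | VC []
  [10] addr=0xc7 blk=24 s=0: MISS | VC []
  [11] addr=0x162 blk=44 s=4: L1-HIT | VC []
  [12] addr=0xc6 blk=24 s=0: L1-HIT | VC []
  [13] addr=0x1aa blk=53 s=5: MISS | VC []
  [14] addr=0x161 blk=44 s=4: L1-HIT | VC []
  [15] addr=0x6d blk=13 s=5: MISS | VC [53]
  [16] addr=0xaf blk=21 s=5: MISS | VC [53, 13]
  [17] addr=0x6e blk=13 s=5: VC-HIT | VC [53, 21]
  [18] addr=0x60 blk=12 s=4: MISS | VC [53, 21, 44]
  [19] addr=0xa7 blk=20 s=4: MISS | VC [53, 21, 44, 12]
  [20] addr=0x61 blk=12 s=4: VC-HIT | VC [53, 21, 44, 20]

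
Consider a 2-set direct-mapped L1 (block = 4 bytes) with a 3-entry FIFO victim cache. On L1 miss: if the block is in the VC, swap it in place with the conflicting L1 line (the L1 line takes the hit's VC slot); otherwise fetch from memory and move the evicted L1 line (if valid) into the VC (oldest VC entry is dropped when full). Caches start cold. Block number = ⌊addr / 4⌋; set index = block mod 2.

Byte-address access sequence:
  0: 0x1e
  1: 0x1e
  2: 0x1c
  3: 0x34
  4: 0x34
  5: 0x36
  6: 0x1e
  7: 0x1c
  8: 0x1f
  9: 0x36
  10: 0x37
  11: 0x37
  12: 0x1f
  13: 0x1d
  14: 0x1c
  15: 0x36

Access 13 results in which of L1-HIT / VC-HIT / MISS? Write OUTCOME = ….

OUTCOME = L1-HIT

  [0] addr=0x1e blk=7 s=1: MISS | VC []
  [1] addr=0x1e blk=7 s=1: L1-HIT | VC []
  [2] addr=0x1c blk=7 s=1: L1-HIT | VC []
  [3] addr=0x34 blk=13 s=1: MISS | VC [7]
  [4] addr=0x34 blk=13 s=1: L1-HIT | VC [7]
  [5] addr=0x36 blk=13 s=1: L1-HIT | VC [7]
  [6] addr=0x1e blk=7 s=1: VC-HIT | VC [13]
  [7] addr=0x1c blk=7 s=1: L1-HIT | VC [13]
  [8] addr=0x1f blk=7 s=1: L1-HIT | VC [13]
  [9] addr=0x36 blk=13 s=1: VC-HIT | VC [7]
  [10] addr=0x37 blk=13 s=1: L1-HIT | VC [7]
  [11] addr=0x37 blk=13 s=1: L1-HIT | VC [7]
  [12] addr=0x1f blk=7 s=1: VC-HIT | VC [13]
  [13] addr=0x1d blk=7 s=1: L1-HIT | VC [13]
  [14] addr=0x1c blk=7 s=1: L1-HIT | VC [13]
  [15] addr=0x36 blk=13 s=1: VC-HIT | VC [7]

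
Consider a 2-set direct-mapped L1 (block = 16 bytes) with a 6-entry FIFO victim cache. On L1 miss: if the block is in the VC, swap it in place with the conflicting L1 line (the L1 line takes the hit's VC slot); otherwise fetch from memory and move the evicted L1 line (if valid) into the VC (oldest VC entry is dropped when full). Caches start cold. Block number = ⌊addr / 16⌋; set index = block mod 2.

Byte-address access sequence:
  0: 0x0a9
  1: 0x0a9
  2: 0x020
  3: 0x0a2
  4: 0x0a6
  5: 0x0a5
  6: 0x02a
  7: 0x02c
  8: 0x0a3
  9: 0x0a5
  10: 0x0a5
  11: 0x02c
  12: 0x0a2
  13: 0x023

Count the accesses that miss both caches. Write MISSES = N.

  [0] addr=0xa9 blk=10 s=0: MISS | VC []
  [1] addr=0xa9 blk=10 s=0: L1-HIT | VC []
  [2] addr=0x20 blk=2 s=0: MISS | VC [10]
  [3] addr=0xa2 blk=10 s=0: VC-HIT | VC [2]
  [4] addr=0xa6 blk=10 s=0: L1-HIT | VC [2]
  [5] addr=0xa5 blk=10 s=0: L1-HIT | VC [2]
  [6] addr=0x2a blk=2 s=0: VC-HIT | VC [10]
  [7] addr=0x2c blk=2 s=0: L1-HIT | VC [10]
  [8] addr=0xa3 blk=10 s=0: VC-HIT | VC [2]
  [9] addr=0xa5 blk=10 s=0: L1-HIT | VC [2]
  [10] addr=0xa5 blk=10 s=0: L1-HIT | VC [2]
  [11] addr=0x2c blk=2 s=0: VC-HIT | VC [10]
  [12] addr=0xa2 blk=10 s=0: VC-HIT | VC [2]
  [13] addr=0x23 blk=2 s=0: VC-HIT | VC [10]

MISSES = 2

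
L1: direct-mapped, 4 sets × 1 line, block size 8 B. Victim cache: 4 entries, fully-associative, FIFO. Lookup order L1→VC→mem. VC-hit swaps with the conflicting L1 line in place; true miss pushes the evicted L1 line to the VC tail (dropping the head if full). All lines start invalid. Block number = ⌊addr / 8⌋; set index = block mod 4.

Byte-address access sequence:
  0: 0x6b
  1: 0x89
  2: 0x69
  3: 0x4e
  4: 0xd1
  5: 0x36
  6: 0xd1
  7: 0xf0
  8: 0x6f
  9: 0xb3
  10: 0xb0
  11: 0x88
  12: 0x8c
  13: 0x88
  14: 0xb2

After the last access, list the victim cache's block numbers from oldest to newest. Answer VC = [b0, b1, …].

VC = [6, 26, 30, 13]

#0 0x6b→b13/s1 MISS; vc=[]
#1 0x89→b17/s1 MISS; vc=[13]
#2 0x69→b13/s1 VC-HIT; vc=[17]
#3 0x4e→b9/s1 MISS; vc=[17,13]
#4 0xd1→b26/s2 MISS; vc=[17,13]
#5 0x36→b6/s2 MISS; vc=[17,13,26]
#6 0xd1→b26/s2 VC-HIT; vc=[17,13,6]
#7 0xf0→b30/s2 MISS; vc=[17,13,6,26]
#8 0x6f→b13/s1 VC-HIT; vc=[17,9,6,26]
#9 0xb3→b22/s2 MISS; vc=[9,6,26,30]
#10 0xb0→b22/s2 L1-HIT; vc=[9,6,26,30]
#11 0x88→b17/s1 MISS; vc=[6,26,30,13]
#12 0x8c→b17/s1 L1-HIT; vc=[6,26,30,13]
#13 0x88→b17/s1 L1-HIT; vc=[6,26,30,13]
#14 0xb2→b22/s2 L1-HIT; vc=[6,26,30,13]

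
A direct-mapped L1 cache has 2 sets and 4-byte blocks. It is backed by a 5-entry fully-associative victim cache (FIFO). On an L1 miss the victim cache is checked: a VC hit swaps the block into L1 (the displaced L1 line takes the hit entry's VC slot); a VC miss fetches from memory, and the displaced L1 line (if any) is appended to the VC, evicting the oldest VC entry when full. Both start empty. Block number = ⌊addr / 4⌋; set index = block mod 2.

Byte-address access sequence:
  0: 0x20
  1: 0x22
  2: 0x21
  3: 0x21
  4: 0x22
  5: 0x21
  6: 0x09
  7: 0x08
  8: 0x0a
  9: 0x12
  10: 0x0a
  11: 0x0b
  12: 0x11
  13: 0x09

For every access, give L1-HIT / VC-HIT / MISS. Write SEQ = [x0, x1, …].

  [0] addr=0x20 blk=8 s=0: MISS | VC []
  [1] addr=0x22 blk=8 s=0: L1-HIT | VC []
  [2] addr=0x21 blk=8 s=0: L1-HIT | VC []
  [3] addr=0x21 blk=8 s=0: L1-HIT | VC []
  [4] addr=0x22 blk=8 s=0: L1-HIT | VC []
  [5] addr=0x21 blk=8 s=0: L1-HIT | VC []
  [6] addr=0x9 blk=2 s=0: MISS | VC [8]
  [7] addr=0x8 blk=2 s=0: L1-HIT | VC [8]
  [8] addr=0xa blk=2 s=0: L1-HIT | VC [8]
  [9] addr=0x12 blk=4 s=0: MISS | VC [8, 2]
  [10] addr=0xa blk=2 s=0: VC-HIT | VC [8, 4]
  [11] addr=0xb blk=2 s=0: L1-HIT | VC [8, 4]
  [12] addr=0x11 blk=4 s=0: VC-HIT | VC [8, 2]
  [13] addr=0x9 blk=2 s=0: VC-HIT | VC [8, 4]

SEQ = [MISS, L1-HIT, L1-HIT, L1-HIT, L1-HIT, L1-HIT, MISS, L1-HIT, L1-HIT, MISS, VC-HIT, L1-HIT, VC-HIT, VC-HIT]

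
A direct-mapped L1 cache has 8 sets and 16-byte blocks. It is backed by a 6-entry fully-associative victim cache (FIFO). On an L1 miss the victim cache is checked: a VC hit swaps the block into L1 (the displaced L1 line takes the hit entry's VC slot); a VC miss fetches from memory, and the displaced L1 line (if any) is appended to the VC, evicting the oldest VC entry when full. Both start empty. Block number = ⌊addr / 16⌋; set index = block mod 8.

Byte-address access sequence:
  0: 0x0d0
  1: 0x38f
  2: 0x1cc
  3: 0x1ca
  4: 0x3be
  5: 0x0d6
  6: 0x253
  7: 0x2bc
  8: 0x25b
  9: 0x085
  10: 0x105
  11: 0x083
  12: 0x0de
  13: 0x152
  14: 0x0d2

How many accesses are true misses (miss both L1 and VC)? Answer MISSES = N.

MISSES = 9

#0 0xd0→b13/s5 MISS; vc=[]
#1 0x38f→b56/s0 MISS; vc=[]
#2 0x1cc→b28/s4 MISS; vc=[]
#3 0x1ca→b28/s4 L1-HIT; vc=[]
#4 0x3be→b59/s3 MISS; vc=[]
#5 0xd6→b13/s5 L1-HIT; vc=[]
#6 0x253→b37/s5 MISS; vc=[13]
#7 0x2bc→b43/s3 MISS; vc=[13,59]
#8 0x25b→b37/s5 L1-HIT; vc=[13,59]
#9 0x85→b8/s0 MISS; vc=[13,59,56]
#10 0x105→b16/s0 MISS; vc=[13,59,56,8]
#11 0x83→b8/s0 VC-HIT; vc=[13,59,56,16]
#12 0xde→b13/s5 VC-HIT; vc=[37,59,56,16]
#13 0x152→b21/s5 MISS; vc=[37,59,56,16,13]
#14 0xd2→b13/s5 VC-HIT; vc=[37,59,56,16,21]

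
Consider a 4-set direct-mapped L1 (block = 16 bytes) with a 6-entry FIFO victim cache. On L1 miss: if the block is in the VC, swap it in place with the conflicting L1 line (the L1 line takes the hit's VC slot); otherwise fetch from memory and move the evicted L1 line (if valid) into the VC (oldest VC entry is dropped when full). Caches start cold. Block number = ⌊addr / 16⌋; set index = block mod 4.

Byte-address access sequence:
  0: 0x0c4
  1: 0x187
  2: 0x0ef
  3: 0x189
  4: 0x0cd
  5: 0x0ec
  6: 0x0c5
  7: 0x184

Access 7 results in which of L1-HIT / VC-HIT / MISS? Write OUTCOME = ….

#0 0xc4→b12/s0 MISS; vc=[]
#1 0x187→b24/s0 MISS; vc=[12]
#2 0xef→b14/s2 MISS; vc=[12]
#3 0x189→b24/s0 L1-HIT; vc=[12]
#4 0xcd→b12/s0 VC-HIT; vc=[24]
#5 0xec→b14/s2 L1-HIT; vc=[24]
#6 0xc5→b12/s0 L1-HIT; vc=[24]
#7 0x184→b24/s0 VC-HIT; vc=[12]

OUTCOME = VC-HIT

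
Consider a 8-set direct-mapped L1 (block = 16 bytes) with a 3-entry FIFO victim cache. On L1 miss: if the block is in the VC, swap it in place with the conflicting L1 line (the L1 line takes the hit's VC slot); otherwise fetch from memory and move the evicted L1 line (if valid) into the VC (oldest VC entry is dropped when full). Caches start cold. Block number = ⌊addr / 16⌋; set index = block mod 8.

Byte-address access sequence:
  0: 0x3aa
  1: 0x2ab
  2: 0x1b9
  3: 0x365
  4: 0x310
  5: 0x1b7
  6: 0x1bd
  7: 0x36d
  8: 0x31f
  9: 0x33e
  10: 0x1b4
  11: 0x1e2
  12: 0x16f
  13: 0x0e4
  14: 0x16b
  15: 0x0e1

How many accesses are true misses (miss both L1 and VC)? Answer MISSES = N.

  [0] addr=0x3aa blk=58 s=2: MISS | VC []
  [1] addr=0x2ab blk=42 s=2: MISS | VC [58]
  [2] addr=0x1b9 blk=27 s=3: MISS | VC [58]
  [3] addr=0x365 blk=54 s=6: MISS | VC [58]
  [4] addr=0x310 blk=49 s=1: MISS | VC [58]
  [5] addr=0x1b7 blk=27 s=3: L1-HIT | VC [58]
  [6] addr=0x1bd blk=27 s=3: L1-HIT | VC [58]
  [7] addr=0x36d blk=54 s=6: L1-HIT | VC [58]
  [8] addr=0x31f blk=49 s=1: L1-HIT | VC [58]
  [9] addr=0x33e blk=51 s=3: MISS | VC [58, 27]
  [10] addr=0x1b4 blk=27 s=3: VC-HIT | VC [58, 51]
  [11] addr=0x1e2 blk=30 s=6: MISS | VC [58, 51, 54]
  [12] addr=0x16f blk=22 s=6: MISS | VC [51, 54, 30]
  [13] addr=0xe4 blk=14 s=6: MISS | VC [54, 30, 22]
  [14] addr=0x16b blk=22 s=6: VC-HIT | VC [54, 30, 14]
  [15] addr=0xe1 blk=14 s=6: VC-HIT | VC [54, 30, 22]

MISSES = 9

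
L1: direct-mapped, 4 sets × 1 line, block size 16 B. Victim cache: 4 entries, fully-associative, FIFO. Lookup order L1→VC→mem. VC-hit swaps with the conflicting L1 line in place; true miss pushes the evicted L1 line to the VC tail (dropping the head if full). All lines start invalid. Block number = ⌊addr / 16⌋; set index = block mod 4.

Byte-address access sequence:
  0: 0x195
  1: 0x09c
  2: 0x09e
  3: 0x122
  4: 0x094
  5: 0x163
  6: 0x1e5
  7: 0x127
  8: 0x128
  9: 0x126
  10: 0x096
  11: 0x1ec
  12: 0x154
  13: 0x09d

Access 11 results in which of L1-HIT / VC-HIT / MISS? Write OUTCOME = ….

  [0] addr=0x195 blk=25 s=1: MISS | VC []
  [1] addr=0x9c blk=9 s=1: MISS | VC [25]
  [2] addr=0x9e blk=9 s=1: L1-HIT | VC [25]
  [3] addr=0x122 blk=18 s=2: MISS | VC [25]
  [4] addr=0x94 blk=9 s=1: L1-HIT | VC [25]
  [5] addr=0x163 blk=22 s=2: MISS | VC [25, 18]
  [6] addr=0x1e5 blk=30 s=2: MISS | VC [25, 18, 22]
  [7] addr=0x127 blk=18 s=2: VC-HIT | VC [25, 30, 22]
  [8] addr=0x128 blk=18 s=2: L1-HIT | VC [25, 30, 22]
  [9] addr=0x126 blk=18 s=2: L1-HIT | VC [25, 30, 22]
  [10] addr=0x96 blk=9 s=1: L1-HIT | VC [25, 30, 22]
  [11] addr=0x1ec blk=30 s=2: VC-HIT | VC [25, 18, 22]
  [12] addr=0x154 blk=21 s=1: MISS | VC [25, 18, 22, 9]
  [13] addr=0x9d blk=9 s=1: VC-HIT | VC [25, 18, 22, 21]

OUTCOME = VC-HIT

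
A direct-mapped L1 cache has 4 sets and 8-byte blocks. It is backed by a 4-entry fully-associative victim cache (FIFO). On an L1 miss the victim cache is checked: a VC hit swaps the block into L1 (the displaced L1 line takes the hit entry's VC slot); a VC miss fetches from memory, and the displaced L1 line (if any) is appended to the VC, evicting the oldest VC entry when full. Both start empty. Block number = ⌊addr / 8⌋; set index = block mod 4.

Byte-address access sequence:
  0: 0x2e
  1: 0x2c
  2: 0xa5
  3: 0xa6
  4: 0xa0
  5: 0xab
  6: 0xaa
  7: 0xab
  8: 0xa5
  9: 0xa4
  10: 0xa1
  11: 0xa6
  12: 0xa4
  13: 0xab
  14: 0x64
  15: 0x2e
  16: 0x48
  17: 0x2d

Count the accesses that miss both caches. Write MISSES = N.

MISSES = 5

#0 0x2e→b5/s1 MISS; vc=[]
#1 0x2c→b5/s1 L1-HIT; vc=[]
#2 0xa5→b20/s0 MISS; vc=[]
#3 0xa6→b20/s0 L1-HIT; vc=[]
#4 0xa0→b20/s0 L1-HIT; vc=[]
#5 0xab→b21/s1 MISS; vc=[5]
#6 0xaa→b21/s1 L1-HIT; vc=[5]
#7 0xab→b21/s1 L1-HIT; vc=[5]
#8 0xa5→b20/s0 L1-HIT; vc=[5]
#9 0xa4→b20/s0 L1-HIT; vc=[5]
#10 0xa1→b20/s0 L1-HIT; vc=[5]
#11 0xa6→b20/s0 L1-HIT; vc=[5]
#12 0xa4→b20/s0 L1-HIT; vc=[5]
#13 0xab→b21/s1 L1-HIT; vc=[5]
#14 0x64→b12/s0 MISS; vc=[5,20]
#15 0x2e→b5/s1 VC-HIT; vc=[21,20]
#16 0x48→b9/s1 MISS; vc=[21,20,5]
#17 0x2d→b5/s1 VC-HIT; vc=[21,20,9]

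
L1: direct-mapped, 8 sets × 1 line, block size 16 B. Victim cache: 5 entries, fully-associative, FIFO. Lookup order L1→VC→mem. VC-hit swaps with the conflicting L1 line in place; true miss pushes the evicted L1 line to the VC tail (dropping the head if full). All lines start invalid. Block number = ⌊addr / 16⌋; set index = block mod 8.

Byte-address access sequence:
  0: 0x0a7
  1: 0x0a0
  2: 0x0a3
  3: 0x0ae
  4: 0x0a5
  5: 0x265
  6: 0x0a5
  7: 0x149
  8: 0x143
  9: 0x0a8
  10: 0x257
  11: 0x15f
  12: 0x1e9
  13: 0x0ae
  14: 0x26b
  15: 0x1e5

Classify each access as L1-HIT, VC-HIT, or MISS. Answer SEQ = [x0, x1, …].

  [0] addr=0xa7 blk=10 s=2: MISS | VC []
  [1] addr=0xa0 blk=10 s=2: L1-HIT | VC []
  [2] addr=0xa3 blk=10 s=2: L1-HIT | VC []
  [3] addr=0xae blk=10 s=2: L1-HIT | VC []
  [4] addr=0xa5 blk=10 s=2: L1-HIT | VC []
  [5] addr=0x265 blk=38 s=6: MISS | VC []
  [6] addr=0xa5 blk=10 s=2: L1-HIT | VC []
  [7] addr=0x149 blk=20 s=4: MISS | VC []
  [8] addr=0x143 blk=20 s=4: L1-HIT | VC []
  [9] addr=0xa8 blk=10 s=2: L1-HIT | VC []
  [10] addr=0x257 blk=37 s=5: MISS | VC []
  [11] addr=0x15f blk=21 s=5: MISS | VC [37]
  [12] addr=0x1e9 blk=30 s=6: MISS | VC [37, 38]
  [13] addr=0xae blk=10 s=2: L1-HIT | VC [37, 38]
  [14] addr=0x26b blk=38 s=6: VC-HIT | VC [37, 30]
  [15] addr=0x1e5 blk=30 s=6: VC-HIT | VC [37, 38]

SEQ = [MISS, L1-HIT, L1-HIT, L1-HIT, L1-HIT, MISS, L1-HIT, MISS, L1-HIT, L1-HIT, MISS, MISS, MISS, L1-HIT, VC-HIT, VC-HIT]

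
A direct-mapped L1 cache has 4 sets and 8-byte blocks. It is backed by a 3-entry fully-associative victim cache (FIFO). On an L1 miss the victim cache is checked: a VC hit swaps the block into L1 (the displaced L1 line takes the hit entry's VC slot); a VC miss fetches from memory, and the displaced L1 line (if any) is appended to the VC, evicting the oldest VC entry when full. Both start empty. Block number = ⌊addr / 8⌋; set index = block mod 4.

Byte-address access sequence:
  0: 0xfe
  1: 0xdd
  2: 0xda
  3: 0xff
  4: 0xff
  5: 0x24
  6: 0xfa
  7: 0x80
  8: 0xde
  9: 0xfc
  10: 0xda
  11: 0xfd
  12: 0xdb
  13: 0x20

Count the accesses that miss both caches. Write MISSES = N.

MISSES = 4

  [0] addr=0xfe blk=31 s=3: MISS | VC []
  [1] addr=0xdd blk=27 s=3: MISS | VC [31]
  [2] addr=0xda blk=27 s=3: L1-HIT | VC [31]
  [3] addr=0xff blk=31 s=3: VC-HIT | VC [27]
  [4] addr=0xff blk=31 s=3: L1-HIT | VC [27]
  [5] addr=0x24 blk=4 s=0: MISS | VC [27]
  [6] addr=0xfa blk=31 s=3: L1-HIT | VC [27]
  [7] addr=0x80 blk=16 s=0: MISS | VC [27, 4]
  [8] addr=0xde blk=27 s=3: VC-HIT | VC [31, 4]
  [9] addr=0xfc blk=31 s=3: VC-HIT | VC [27, 4]
  [10] addr=0xda blk=27 s=3: VC-HIT | VC [31, 4]
  [11] addr=0xfd blk=31 s=3: VC-HIT | VC [27, 4]
  [12] addr=0xdb blk=27 s=3: VC-HIT | VC [31, 4]
  [13] addr=0x20 blk=4 s=0: VC-HIT | VC [31, 16]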